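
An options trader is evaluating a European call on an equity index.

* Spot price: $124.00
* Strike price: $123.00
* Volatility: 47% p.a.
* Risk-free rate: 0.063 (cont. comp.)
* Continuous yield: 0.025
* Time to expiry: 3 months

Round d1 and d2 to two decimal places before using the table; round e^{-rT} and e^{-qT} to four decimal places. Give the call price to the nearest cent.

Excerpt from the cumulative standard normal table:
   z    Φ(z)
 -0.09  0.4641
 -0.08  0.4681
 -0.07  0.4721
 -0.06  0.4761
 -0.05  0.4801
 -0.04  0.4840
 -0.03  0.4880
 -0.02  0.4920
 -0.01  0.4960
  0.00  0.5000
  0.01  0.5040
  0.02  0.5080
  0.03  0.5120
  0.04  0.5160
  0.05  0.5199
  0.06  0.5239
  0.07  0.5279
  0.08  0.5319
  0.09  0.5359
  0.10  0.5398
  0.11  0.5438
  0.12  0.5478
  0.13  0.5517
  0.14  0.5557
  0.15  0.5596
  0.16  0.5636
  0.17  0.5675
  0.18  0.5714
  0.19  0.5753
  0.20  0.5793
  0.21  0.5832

σ√T = 0.47 × 0.5000 = 0.2350
d₁ = [ln(124/123) + (0.063 − 0.025 + 0.47²/2)·0.25] / 0.2350 = [0.0081 + 0.0371] / 0.2350 = 0.1924 ≈ 0.19
d₂ = d₁ − σ√T = 0.1924 − 0.2350 = -0.0426 ≈ -0.04
exp(−qT) = exp(−0.025·0.25) = 0.9938;  exp(−rT) = exp(−0.063·0.25) = 0.9844
N(d₁) = N(0.19) = 0.5753;  N(d₂) = N(-0.04) = 0.4840
C = 124·0.9938·0.5753 − 123·0.9844·0.4840 = 70.8949 − 58.6033 = 12.2916

$12.29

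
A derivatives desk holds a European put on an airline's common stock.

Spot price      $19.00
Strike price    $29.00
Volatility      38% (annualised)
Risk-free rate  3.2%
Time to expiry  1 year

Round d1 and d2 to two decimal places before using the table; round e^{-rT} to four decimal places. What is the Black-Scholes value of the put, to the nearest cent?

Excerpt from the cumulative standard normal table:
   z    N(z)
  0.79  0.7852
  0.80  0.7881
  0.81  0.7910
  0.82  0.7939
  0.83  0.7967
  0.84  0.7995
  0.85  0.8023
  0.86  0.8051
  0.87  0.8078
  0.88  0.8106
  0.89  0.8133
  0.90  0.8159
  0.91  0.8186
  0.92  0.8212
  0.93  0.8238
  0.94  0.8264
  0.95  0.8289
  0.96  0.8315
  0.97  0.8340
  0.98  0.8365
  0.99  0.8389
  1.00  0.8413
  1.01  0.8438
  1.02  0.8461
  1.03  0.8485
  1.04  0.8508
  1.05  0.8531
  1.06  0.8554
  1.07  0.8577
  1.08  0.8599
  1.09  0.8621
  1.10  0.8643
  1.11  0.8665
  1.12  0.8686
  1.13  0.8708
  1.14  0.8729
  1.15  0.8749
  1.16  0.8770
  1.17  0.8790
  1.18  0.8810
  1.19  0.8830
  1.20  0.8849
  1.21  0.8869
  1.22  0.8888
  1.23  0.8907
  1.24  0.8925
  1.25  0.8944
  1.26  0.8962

σ√T = 0.38 × 1.0000 = 0.3800
d₁ = [ln(19/29) + (0.032 + ½·0.38²)·1] / (σ√T) = (-0.4229 + 0.1042) / 0.3800 = -0.8386 which rounds to -0.84
d₂ = -0.8386 − 0.3800 = -1.2186 which rounds to -1.22
e^(−rT) = e^(−0.032·1) = 0.9685
P = 29·0.9685·N(1.22) − 19·N(0.84) = 29·0.9685·0.8888 − 19·0.7995 = 24.9633 − 15.1905 = 9.7728

$9.77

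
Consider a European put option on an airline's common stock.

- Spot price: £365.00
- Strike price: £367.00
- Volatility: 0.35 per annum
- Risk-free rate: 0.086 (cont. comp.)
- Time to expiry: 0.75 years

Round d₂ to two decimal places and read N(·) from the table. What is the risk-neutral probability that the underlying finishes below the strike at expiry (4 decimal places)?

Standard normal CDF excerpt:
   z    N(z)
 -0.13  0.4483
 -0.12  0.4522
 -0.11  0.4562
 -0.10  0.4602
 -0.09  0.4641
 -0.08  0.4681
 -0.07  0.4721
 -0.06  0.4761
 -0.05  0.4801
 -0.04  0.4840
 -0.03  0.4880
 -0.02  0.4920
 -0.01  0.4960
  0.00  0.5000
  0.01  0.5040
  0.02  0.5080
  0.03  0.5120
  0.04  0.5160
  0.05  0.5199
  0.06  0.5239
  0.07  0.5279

0.4840

T = 0.75;  σ√T = 0.3031
d₁ = [ln(365/367) + (0.086 + 0.35²/2)·0.75] / 0.3031 = [-0.0055 + 0.1104] / 0.3031 = 0.3463 which rounds to 0.35
d₂ = d₁ − σ√T = 0.3463 − 0.3031 = 0.0432 which rounds to 0.04
Risk-neutral Pr[S_T < K] = N(−d₂) = N(-0.04) = 0.4840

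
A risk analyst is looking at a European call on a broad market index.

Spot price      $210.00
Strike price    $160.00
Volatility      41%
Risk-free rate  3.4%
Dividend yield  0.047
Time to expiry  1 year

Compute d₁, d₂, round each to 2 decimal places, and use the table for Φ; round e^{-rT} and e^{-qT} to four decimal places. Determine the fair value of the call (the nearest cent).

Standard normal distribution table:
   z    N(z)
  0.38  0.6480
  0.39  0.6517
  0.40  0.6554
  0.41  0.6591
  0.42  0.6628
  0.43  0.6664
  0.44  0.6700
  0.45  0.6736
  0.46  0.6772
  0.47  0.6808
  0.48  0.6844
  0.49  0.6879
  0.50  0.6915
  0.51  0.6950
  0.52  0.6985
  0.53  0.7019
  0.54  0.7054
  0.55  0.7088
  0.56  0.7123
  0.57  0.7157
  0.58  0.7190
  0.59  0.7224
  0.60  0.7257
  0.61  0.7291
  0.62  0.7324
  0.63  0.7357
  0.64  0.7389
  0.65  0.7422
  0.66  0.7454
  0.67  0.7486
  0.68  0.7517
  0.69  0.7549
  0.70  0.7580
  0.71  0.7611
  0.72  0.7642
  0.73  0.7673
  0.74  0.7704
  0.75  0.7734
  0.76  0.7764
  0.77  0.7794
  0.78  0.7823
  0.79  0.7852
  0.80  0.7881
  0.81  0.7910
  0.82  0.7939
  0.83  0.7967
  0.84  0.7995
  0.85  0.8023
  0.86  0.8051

σ√T = 0.41·√1 = 0.4100
d₁ = [ln(210/160) + (0.034 − 0.047 + 0.41²/2)·1] / 0.4100 = [0.2719 + 0.0710] / 0.4100 = 0.8365 → 0.84
d₂ = d₁ − σ√T = 0.8365 − 0.4100 = 0.4265 → 0.43
e^(−qT) = e^(−0.047·1) = 0.9541;  e^(−rT) = e^(−0.034·1) = 0.9666
C = 210·0.9541·N(0.84) − 160·0.9666·N(0.43) = 210·0.9541·0.7995 − 160·0.9666·0.6664 = 160.1886 − 103.0628 = 57.1259

$57.13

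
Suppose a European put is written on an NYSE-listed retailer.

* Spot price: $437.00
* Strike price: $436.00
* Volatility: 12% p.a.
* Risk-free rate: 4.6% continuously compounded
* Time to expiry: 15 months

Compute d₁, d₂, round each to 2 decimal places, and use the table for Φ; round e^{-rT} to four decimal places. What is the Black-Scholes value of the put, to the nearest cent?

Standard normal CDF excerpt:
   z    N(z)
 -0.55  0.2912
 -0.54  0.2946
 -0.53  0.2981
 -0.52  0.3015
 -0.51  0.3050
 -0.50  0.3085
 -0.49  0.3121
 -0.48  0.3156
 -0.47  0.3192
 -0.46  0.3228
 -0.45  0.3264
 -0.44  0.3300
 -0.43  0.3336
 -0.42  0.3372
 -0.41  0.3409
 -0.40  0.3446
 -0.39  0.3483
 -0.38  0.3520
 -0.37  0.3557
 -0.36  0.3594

σ√T = 0.12 × 1.1180 = 0.1342
ln(S/K) + (r + σ²/2)T = ln(437/436) + (0.046 + 0.12²/2)·1.25 = 0.0023 + 0.0665 = 0.0688
d₁ = 0.0688 / 0.1342 = 0.5127 ≈ 0.51
d₂ = d₁ − σ√T = 0.5127 − 0.1342 = 0.3786 ≈ 0.38
e^(−rT) = e^(−0.046·1.25) = 0.9441
N(−d₂) = N(-0.38) = 0.3520;  N(−d₁) = N(-0.51) = 0.3050
P = 436·0.9441·0.3520 − 437·0.3050 = 144.8929 − 133.2850 = 11.6079

$11.61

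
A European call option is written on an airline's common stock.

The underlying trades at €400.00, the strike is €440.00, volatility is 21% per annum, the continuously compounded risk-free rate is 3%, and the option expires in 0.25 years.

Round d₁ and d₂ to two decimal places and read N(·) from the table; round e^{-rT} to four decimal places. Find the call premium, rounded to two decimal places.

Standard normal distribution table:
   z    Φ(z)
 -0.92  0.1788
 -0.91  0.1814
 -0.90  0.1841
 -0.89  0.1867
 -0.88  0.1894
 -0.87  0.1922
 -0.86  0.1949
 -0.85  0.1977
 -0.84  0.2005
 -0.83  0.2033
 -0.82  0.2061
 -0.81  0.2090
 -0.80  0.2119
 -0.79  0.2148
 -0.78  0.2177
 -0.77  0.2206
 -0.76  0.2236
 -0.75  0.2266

€5.55

σ√T = 0.21·√0.25 = 0.1050
d₁ = [ln(400/440) + (0.03 + ½·0.21²)·0.25] / (σ√T) = (-0.0953 + 0.0130) / 0.1050 = -0.7838 ⇒ -0.78
d₂ = -0.7838 − 0.1050 = -0.8888 ⇒ -0.89
e^(−rT) = e^(−0.03·0.25) = 0.9925
C = 400·N(-0.78) − 440·0.9925·N(-0.89) = 400·0.2177 − 440·0.9925·0.1867 = 87.0800 − 81.5319 = 5.5481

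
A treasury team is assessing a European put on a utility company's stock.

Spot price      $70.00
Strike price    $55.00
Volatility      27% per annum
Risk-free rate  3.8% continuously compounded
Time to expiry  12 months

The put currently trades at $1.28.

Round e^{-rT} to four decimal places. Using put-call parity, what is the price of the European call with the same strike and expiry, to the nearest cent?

exp(−rT) = exp(−0.038·1) = 0.9627
Put-call parity: C − P = S − K·e^(−rT) = 70 − 55·0.9627 = 70 − 52.9485 = 17.0515
C = P + (C − P) = 1.28 + (17.0515) = 18.3315

$18.33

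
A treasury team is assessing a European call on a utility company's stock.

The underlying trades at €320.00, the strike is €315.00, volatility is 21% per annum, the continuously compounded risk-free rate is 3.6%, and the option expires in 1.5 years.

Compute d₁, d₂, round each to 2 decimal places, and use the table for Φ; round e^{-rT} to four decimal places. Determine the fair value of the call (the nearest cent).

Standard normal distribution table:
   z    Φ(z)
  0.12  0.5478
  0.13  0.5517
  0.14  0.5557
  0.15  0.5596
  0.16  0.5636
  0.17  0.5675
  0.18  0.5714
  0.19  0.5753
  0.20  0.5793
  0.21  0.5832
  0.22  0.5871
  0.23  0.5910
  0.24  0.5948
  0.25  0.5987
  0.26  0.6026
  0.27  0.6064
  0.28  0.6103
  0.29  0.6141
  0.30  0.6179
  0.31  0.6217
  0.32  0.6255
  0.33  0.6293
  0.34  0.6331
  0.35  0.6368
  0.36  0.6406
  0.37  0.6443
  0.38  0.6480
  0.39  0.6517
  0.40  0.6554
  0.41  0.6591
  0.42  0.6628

€43.89

σ√T = 0.21 × 1.2247 = 0.2572
d₁ = [ln(320/315) + (0.036 + 0.21²/2)·1.5] / 0.2572 = [0.0157 + 0.0871] / 0.2572 = 0.3998 → 0.40
d₂ = d₁ − σ√T = 0.3998 − 0.2572 = 0.1426 → 0.14
exp(−rT) = exp(−0.036·1.5) = 0.9474
N(d₁) = N(0.40) = 0.6554;  N(d₂) = N(0.14) = 0.5557
C = 320·0.6554 − 315·0.9474·0.5557 = 209.7280 − 165.8381 = 43.8899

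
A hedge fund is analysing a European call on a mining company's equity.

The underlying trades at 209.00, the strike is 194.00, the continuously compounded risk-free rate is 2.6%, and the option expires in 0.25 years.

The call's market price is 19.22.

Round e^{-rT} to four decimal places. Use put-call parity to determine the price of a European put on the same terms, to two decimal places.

2.96

exp(−rT) = exp(−0.026·0.25) = 0.9935
Put-call parity: C − P = S − K·e^(−rT) = 209 − 194·0.9935 = 209 − 192.7390 = 16.2610
P = C − (C − P) = 19.22 − (16.2610) = 2.9590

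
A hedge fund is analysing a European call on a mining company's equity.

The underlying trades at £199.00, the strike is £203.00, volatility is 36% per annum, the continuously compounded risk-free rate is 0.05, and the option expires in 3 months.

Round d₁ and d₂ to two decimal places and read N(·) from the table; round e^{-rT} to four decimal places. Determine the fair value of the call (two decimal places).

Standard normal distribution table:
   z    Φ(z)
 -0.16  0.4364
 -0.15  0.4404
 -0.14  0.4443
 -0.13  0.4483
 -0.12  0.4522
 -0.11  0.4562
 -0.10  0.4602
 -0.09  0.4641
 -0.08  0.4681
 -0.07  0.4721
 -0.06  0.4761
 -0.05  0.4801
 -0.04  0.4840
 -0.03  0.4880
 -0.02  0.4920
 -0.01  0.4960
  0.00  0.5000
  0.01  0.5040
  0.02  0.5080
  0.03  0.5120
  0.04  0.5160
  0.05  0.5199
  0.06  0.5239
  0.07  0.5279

σ√T = 0.36 × 0.5000 = 0.1800
d₁ = [ln(199/203) + (0.05 + 0.36²/2)·0.25] / 0.1800 = [-0.0199 + 0.0287] / 0.1800 = 0.0489 → 0.05
d₂ = d₁ − σ√T = 0.0489 − 0.1800 = -0.1311 → -0.13
e^(−rT) = e^(−0.05·0.25) = 0.9876
N(d₁) = N(0.05) = 0.5199;  N(d₂) = N(-0.13) = 0.4483
C = 199·0.5199 − 203·0.9876·0.4483 = 103.4601 − 89.8764 = 13.5837

£13.58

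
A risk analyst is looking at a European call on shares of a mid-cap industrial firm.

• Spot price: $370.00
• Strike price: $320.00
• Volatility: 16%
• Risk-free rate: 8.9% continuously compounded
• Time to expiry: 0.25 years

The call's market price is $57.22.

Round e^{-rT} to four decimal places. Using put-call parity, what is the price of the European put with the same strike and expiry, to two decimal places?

$0.18

exp(−rT) = exp(−0.089·0.25) = 0.9780
Put-call parity: C − P = S − K·e^(−rT) = 370 − 320·0.9780 = 370 − 312.9600 = 57.0400
P = C − (C − P) = 57.22 − (57.0400) = 0.1800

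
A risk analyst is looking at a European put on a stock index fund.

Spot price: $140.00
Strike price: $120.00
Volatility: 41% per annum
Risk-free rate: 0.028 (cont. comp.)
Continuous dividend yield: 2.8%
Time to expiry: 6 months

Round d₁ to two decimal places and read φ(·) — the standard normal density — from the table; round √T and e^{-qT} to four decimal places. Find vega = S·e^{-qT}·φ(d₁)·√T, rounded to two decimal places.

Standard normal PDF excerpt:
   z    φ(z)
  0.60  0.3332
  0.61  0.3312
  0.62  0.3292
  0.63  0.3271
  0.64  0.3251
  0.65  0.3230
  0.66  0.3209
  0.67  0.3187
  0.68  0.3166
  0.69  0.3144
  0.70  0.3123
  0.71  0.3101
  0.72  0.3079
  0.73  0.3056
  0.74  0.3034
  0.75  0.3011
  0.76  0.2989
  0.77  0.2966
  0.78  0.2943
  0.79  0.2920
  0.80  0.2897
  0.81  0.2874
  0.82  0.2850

30.91

σ√T = 0.41 × 0.7071 = 0.2899
ln(S/K) + (r − q + σ²/2)T = ln(140/120) + (0.028 − 0.028 + 0.41²/2)·0.5 = 0.1542 + 0.0420 = 0.1962
d₁ = 0.1962 / 0.2899 = 0.6767 ⇒ 0.68
√T = √0.5 = 0.7071
φ(d₁) = φ(0.68) = 0.3166
exp(−qT) = exp(−0.028·0.5) = 0.9861
vega = S·exp(−qT)·φ(d₁)·√T = 140·0.9861·0.3166·0.7071 = 30.9059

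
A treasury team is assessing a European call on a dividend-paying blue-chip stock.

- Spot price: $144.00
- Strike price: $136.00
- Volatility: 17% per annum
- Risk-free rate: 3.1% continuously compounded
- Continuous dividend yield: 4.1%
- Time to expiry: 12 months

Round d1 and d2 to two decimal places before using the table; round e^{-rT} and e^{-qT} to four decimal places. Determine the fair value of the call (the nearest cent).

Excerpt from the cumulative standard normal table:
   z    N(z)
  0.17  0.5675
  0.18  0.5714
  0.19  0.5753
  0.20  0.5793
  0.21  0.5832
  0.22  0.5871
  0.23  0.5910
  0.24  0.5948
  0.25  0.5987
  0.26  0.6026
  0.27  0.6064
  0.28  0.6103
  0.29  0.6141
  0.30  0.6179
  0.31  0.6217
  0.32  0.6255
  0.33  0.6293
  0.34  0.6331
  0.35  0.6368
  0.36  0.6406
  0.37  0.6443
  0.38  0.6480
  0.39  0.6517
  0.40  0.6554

T = 1;  σ√T = 0.1700
d₁ = [ln(144/136) + (0.031 − 0.041 + 0.17²/2)·1] / 0.1700 = [0.0572 + 0.0045] / 0.1700 = 0.3624 which rounds to 0.36
d₂ = d₁ − σ√T = 0.3624 − 0.1700 = 0.1924 which rounds to 0.19
e^(−qT) = e^(−0.041·1) = 0.9598;  e^(−rT) = e^(−0.031·1) = 0.9695
N(d₁) = N(0.36) = 0.6406;  N(d₂) = N(0.19) = 0.5753
C = 144·0.9598·0.6406 − 136·0.9695·0.5753 = 88.5381 − 75.8545 = 12.6836

$12.68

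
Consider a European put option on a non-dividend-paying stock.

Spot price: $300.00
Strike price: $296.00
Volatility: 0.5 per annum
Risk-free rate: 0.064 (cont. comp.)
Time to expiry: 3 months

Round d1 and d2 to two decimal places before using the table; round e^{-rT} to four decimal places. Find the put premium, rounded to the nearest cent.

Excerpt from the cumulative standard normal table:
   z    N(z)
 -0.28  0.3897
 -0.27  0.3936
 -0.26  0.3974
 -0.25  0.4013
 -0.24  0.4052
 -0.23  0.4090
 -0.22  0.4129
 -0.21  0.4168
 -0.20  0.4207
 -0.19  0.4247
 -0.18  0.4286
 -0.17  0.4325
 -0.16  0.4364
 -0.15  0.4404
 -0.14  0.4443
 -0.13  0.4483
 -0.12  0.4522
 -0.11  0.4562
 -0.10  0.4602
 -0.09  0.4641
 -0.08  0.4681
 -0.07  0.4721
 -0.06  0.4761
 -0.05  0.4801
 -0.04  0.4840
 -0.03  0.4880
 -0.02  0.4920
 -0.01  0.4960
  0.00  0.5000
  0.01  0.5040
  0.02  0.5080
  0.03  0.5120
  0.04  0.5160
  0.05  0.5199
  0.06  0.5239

T = 0.25;  σ√T = 0.2500
ln(S/K) + (r + σ²/2)T = ln(300/296) + (0.064 + 0.5²/2)·0.25 = 0.0134 + 0.0473 = 0.0607
d₁ = 0.0607 / 0.2500 = 0.2427 ⇒ 0.24
d₂ = d₁ − σ√T = 0.2427 − 0.2500 = -0.0073 ⇒ -0.01
exp(−rT) = exp(−0.064·0.25) = 0.9841
N(−d₂) = N(0.01) = 0.5040;  N(−d₁) = N(-0.24) = 0.4052
P = 296·0.9841·0.5040 − 300·0.4052 = 146.8120 − 121.5600 = 25.2520

$25.25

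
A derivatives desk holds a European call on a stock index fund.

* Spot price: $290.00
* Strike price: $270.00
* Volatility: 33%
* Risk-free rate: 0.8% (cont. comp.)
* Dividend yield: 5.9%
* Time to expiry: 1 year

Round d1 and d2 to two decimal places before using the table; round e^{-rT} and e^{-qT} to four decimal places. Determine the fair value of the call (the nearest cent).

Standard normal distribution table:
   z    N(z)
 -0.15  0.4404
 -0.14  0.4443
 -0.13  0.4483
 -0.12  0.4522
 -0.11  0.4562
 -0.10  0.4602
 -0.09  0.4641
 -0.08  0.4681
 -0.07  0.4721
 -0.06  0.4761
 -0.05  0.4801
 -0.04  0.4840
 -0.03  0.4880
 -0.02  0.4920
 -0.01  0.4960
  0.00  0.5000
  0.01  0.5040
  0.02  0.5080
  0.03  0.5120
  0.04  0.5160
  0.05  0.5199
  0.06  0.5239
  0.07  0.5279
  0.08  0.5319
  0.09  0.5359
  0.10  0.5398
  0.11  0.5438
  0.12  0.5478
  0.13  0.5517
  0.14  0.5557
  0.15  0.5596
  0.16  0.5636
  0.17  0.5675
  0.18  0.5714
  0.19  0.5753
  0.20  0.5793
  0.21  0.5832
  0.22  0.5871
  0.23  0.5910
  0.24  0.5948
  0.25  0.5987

$38.31

σ√T = 0.33·√1 = 0.3300
ln(S/K) + (r − q + σ²/2)T = ln(290/270) + (0.008 − 0.059 + 0.33²/2)·1 = 0.0715 + 0.0035 = 0.0749
d₁ = 0.0749 / 0.3300 = 0.2270 ≈ 0.23
d₂ = d₁ − σ√T = 0.2270 − 0.3300 = -0.1030 ≈ -0.10
e^(−qT) = e^(−0.059·1) = 0.9427;  e^(−rT) = e^(−0.008·1) = 0.9920
N(d₁) = N(0.23) = 0.5910;  N(d₂) = N(-0.10) = 0.4602
C = 290·0.9427·0.5910 − 270·0.9920·0.4602 = 161.5694 − 123.2600 = 38.3094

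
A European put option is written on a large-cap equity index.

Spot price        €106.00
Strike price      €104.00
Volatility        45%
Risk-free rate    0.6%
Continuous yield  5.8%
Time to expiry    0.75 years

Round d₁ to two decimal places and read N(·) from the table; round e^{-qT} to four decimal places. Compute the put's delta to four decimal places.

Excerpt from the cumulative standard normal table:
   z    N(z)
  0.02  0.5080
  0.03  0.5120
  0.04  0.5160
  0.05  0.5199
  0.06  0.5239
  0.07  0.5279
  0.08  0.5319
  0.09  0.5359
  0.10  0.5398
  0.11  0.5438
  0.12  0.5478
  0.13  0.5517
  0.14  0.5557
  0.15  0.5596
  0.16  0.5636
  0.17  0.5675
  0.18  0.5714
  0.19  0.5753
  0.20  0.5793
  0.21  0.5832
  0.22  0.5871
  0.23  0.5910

-0.4254

σ√T = 0.45·√0.75 = 0.3897
ln(S/K) + (r − q + σ²/2)T = ln(106/104) + (0.006 − 0.058 + 0.45²/2)·0.75 = 0.0190 + 0.0369 = 0.0560
d₁ = 0.0560 / 0.3897 = 0.1437 ≈ 0.14
N(d₁) = N(0.14) = 0.5557
Δ_put = exp(−qT)·(N(d₁) − 1) = 0.9574·(0.5557 − 1) = -0.4254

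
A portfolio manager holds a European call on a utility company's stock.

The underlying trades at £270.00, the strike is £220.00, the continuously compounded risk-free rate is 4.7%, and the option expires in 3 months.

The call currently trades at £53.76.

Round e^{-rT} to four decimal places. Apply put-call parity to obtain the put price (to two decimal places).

e^(−rT) = e^(−0.047·0.25) = 0.9883
Put-call parity: C − P = S − K·e^(−rT) = 270 − 220·0.9883 = 270 − 217.4260 = 52.5740
P = C − (C − P) = 53.76 − (52.5740) = 1.1860

£1.19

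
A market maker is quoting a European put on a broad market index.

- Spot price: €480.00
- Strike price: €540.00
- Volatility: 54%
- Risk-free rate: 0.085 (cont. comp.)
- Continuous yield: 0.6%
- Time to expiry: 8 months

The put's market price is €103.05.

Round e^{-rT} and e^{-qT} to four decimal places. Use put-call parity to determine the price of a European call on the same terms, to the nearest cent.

€70.88

exp(−qT) = exp(−0.006·0.6667) = 0.9960;  exp(−rT) = exp(−0.085·0.6667) = 0.9449
Put-call parity: C − P = S·e^(−qT) − K·e^(−rT) = 480·0.9960 − 540·0.9449 = 478.0800 − 510.2460 = -32.1660
C = P + (C − P) = 103.05 + (-32.1660) = 70.8840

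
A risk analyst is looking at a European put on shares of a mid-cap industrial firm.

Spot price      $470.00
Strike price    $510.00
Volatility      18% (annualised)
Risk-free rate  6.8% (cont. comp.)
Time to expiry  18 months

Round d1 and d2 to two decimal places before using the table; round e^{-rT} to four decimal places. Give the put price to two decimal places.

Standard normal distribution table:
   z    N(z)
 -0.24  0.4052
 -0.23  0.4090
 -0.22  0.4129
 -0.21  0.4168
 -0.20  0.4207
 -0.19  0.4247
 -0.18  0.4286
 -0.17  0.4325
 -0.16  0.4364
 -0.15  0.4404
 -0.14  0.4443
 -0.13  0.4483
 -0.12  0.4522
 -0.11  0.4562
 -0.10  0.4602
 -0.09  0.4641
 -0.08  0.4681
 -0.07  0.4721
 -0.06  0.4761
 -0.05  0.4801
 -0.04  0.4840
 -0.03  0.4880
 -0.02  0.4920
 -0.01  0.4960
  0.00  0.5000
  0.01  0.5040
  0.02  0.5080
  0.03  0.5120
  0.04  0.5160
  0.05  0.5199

σ√T = 0.18·√1.5 = 0.2205
d₁ = [ln(470/510) + (0.068 + 0.18²/2)·1.5] / 0.2205 = [-0.0817 + 0.1263] / 0.2205 = 0.2024 which rounds to 0.20
d₂ = d₁ − σ√T = 0.2024 − 0.2205 = -0.0180 which rounds to -0.02
e^(−rT) = e^(−0.068·1.5) = 0.9030
P = 510·0.9030·N(0.02) − 470·N(-0.20) = 510·0.9030·0.5080 − 470·0.4207 = 233.9492 − 197.7290 = 36.2202

$36.22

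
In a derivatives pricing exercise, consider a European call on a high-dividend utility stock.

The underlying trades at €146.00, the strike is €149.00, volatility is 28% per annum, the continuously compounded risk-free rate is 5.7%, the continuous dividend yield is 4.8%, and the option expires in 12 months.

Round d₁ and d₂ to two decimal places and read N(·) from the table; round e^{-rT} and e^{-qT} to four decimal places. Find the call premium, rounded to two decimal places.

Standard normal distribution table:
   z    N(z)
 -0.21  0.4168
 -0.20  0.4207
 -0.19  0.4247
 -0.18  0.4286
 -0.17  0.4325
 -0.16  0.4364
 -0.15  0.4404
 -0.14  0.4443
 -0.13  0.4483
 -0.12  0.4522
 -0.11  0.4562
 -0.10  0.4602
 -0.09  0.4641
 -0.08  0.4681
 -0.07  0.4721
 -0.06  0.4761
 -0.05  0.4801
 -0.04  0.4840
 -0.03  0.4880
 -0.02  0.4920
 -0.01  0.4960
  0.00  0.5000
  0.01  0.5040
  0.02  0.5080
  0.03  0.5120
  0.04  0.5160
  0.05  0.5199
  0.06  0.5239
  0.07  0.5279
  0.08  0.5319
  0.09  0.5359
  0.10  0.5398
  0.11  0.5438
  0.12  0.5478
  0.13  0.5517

σ√T = 0.28 × 1.0000 = 0.2800
d₁ = [ln(146/149) + (0.057 − 0.048 + ½·0.28²)·1] / (σ√T) = (-0.0203 + 0.0482) / 0.2800 = 0.0995 ≈ 0.10
d₂ = 0.0995 − 0.2800 = -0.1805 ≈ -0.18
exp(−qT) = exp(−0.048·1) = 0.9531;  exp(−rT) = exp(−0.057·1) = 0.9446
C = 146·0.9531·N(0.10) − 149·0.9446·N(-0.18) = 146·0.9531·0.5398 − 149·0.9446·0.4286 = 75.1146 − 60.3235 = 14.7911

€14.79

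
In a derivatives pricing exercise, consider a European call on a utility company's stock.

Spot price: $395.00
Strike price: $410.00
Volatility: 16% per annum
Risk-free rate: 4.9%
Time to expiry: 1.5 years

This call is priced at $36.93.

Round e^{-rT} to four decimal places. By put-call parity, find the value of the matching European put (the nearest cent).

$22.86

exp(−rT) = exp(−0.049·1.5) = 0.9291
Put-call parity: C − P = S − K·e^(−rT) = 395 − 410·0.9291 = 395 − 380.9310 = 14.0690
P = C − (C − P) = 36.93 − (14.0690) = 22.8610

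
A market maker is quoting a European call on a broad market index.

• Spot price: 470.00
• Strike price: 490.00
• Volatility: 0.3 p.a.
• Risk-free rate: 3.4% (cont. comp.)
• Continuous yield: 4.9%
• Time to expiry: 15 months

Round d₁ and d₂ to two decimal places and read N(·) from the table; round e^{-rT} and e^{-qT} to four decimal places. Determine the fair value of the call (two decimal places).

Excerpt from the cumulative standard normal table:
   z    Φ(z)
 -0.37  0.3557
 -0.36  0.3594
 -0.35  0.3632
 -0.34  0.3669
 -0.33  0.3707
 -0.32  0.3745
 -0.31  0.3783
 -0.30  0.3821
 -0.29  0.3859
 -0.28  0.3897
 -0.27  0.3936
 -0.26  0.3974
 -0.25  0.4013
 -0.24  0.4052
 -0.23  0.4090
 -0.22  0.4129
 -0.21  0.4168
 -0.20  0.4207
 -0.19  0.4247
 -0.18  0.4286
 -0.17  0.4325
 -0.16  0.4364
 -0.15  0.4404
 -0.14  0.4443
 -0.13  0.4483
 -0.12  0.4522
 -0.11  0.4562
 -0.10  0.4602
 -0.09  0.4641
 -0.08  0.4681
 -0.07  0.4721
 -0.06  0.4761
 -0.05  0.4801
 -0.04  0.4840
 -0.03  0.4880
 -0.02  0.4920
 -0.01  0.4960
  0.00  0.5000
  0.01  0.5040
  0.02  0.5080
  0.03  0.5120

T = 1.25;  σ√T = 0.3354
d₁ = [ln(470/490) + (0.034 − 0.049 + 0.3²/2)·1.25] / 0.3354 = [-0.0417 + 0.0375] / 0.3354 = -0.0124 ⇒ -0.01
d₂ = d₁ − σ√T = -0.0124 − 0.3354 = -0.3479 ⇒ -0.35
e^(−qT) = e^(−0.049·1.25) = 0.9406;  e^(−rT) = e^(−0.034·1.25) = 0.9584
N(d₁) = N(-0.01) = 0.4960;  N(d₂) = N(-0.35) = 0.3632
C = 470·0.9406·0.4960 − 490·0.9584·0.3632 = 219.2727 − 170.5645 = 48.7081

48.71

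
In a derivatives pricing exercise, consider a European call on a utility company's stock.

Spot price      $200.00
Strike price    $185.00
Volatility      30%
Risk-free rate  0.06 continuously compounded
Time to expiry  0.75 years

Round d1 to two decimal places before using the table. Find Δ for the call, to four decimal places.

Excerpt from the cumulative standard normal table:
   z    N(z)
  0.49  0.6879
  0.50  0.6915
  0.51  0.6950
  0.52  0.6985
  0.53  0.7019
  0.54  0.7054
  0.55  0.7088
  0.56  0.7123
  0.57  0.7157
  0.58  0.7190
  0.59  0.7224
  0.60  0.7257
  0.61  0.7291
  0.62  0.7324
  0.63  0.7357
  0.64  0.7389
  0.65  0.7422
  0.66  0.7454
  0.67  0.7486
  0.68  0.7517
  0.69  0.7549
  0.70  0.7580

σ√T = 0.3·√0.75 = 0.2598
ln(S/K) + (r + σ²/2)T = ln(200/185) + (0.06 + 0.3²/2)·0.75 = 0.0780 + 0.0788 = 0.1567
d₁ = 0.1567 / 0.2598 = 0.6032 which rounds to 0.60
N(d₁) = N(0.60) = 0.7257
Δ_call = N(d₁) = 0.7257

0.7257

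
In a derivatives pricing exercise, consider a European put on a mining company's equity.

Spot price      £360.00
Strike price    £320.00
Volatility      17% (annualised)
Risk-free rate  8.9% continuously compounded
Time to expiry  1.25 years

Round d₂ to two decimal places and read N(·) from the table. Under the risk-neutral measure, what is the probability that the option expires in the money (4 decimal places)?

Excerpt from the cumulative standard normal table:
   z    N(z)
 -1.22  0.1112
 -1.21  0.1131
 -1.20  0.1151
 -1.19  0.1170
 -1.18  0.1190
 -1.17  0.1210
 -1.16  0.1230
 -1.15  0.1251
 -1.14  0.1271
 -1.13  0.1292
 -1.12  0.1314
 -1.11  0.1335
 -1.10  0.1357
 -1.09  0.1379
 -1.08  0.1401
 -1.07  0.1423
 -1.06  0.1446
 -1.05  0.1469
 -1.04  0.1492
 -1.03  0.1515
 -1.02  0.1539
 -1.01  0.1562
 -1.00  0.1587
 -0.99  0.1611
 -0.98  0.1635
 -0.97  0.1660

σ√T = 0.17 × 1.1180 = 0.1901
d₁ = [ln(360/320) + (0.089 + 0.17²/2)·1.25] / 0.1901 = [0.1178 + 0.1293] / 0.1901 = 1.3001 ⇒ 1.30
d₂ = d₁ − σ√T = 1.3001 − 0.1901 = 1.1100 ⇒ 1.11
Risk-neutral Pr[S_T < K] = N(−d₂) = N(-1.11) = 0.1335

0.1335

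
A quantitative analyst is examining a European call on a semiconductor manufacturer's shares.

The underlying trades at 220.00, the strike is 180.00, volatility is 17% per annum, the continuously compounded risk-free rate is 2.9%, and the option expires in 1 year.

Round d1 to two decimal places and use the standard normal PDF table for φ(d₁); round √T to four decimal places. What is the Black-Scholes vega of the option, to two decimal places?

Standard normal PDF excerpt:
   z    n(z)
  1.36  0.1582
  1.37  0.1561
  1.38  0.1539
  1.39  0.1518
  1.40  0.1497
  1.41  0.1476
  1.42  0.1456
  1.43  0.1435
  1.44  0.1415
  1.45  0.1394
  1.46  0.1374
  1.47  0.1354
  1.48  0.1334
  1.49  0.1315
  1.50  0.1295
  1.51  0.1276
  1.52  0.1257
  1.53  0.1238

σ√T = 0.17 × 1.0000 = 0.1700
d₁ = [ln(220/180) + (0.029 + ½·0.17²)·1] / (σ√T) = (0.2007 + 0.0435) / 0.1700 = 1.4360 → 1.44
√T = √1 = 1.0000
φ(d₁) = φ(1.44) = 0.1415
vega = S·φ(d₁)·√T = 220·0.1415·1.0000 = 31.1300
(Call and put vega coincide under Black-Scholes.)

31.13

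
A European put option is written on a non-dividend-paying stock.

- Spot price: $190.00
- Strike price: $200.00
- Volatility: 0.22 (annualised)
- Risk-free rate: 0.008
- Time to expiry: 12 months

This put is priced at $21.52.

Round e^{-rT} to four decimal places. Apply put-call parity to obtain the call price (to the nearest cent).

exp(−rT) = exp(−0.008·1) = 0.9920
Put-call parity: C − P = S − K·e^(−rT) = 190 − 200·0.9920 = 190 − 198.4000 = -8.4000
C = P + (C − P) = 21.52 + (-8.4000) = 13.1200

$13.12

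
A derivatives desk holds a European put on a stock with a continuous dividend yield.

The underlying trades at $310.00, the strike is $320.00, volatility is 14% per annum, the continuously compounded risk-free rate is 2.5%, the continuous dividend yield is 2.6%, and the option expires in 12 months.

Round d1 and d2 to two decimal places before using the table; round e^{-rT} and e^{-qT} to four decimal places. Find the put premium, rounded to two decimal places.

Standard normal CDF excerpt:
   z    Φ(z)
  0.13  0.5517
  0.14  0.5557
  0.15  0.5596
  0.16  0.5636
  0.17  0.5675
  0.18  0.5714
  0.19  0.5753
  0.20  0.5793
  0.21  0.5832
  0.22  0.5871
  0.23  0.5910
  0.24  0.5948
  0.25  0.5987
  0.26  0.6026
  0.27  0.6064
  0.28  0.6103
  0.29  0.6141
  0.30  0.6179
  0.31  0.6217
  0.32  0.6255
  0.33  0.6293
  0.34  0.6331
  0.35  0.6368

$22.62

σ√T = 0.14 × 1.0000 = 0.1400
d₁ = [ln(310/320) + (0.025 − 0.026 + ½·0.14²)·1] / (σ√T) = (-0.0317 + 0.0088) / 0.1400 = -0.1639 → -0.16
d₂ = -0.1639 − 0.1400 = -0.3039 → -0.30
exp(−qT) = exp(−0.026·1) = 0.9743;  exp(−rT) = exp(−0.025·1) = 0.9753
N(−d₂) = N(0.30) = 0.6179;  N(−d₁) = N(0.16) = 0.5636
P = 320·0.9753·0.6179 − 310·0.9743·0.5636 = 192.8441 − 170.2258 = 22.6183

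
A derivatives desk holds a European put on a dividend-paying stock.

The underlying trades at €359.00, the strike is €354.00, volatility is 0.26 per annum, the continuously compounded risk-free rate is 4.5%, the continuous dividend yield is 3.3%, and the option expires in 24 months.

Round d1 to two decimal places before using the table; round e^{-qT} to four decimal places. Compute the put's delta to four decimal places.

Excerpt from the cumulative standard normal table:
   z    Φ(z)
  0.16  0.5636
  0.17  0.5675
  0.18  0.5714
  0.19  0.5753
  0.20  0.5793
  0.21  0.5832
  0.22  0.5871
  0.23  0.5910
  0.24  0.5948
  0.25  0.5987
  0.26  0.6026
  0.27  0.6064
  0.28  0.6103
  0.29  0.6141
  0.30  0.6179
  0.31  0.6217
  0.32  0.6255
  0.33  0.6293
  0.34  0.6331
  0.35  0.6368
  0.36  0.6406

-0.3612

T = 2;  σ√T = 0.3677
ln(S/K) + (r − q + σ²/2)T = ln(359/354) + (0.045 − 0.033 + 0.26²/2)·2 = 0.0140 + 0.0916 = 0.1056
d₁ = 0.1056 / 0.3677 = 0.2873 which rounds to 0.29
N(d₁) = N(0.29) = 0.6141
Δ_put = e^(−qT)·(N(d₁) − 1) = 0.9361·(0.6141 − 1) = -0.3612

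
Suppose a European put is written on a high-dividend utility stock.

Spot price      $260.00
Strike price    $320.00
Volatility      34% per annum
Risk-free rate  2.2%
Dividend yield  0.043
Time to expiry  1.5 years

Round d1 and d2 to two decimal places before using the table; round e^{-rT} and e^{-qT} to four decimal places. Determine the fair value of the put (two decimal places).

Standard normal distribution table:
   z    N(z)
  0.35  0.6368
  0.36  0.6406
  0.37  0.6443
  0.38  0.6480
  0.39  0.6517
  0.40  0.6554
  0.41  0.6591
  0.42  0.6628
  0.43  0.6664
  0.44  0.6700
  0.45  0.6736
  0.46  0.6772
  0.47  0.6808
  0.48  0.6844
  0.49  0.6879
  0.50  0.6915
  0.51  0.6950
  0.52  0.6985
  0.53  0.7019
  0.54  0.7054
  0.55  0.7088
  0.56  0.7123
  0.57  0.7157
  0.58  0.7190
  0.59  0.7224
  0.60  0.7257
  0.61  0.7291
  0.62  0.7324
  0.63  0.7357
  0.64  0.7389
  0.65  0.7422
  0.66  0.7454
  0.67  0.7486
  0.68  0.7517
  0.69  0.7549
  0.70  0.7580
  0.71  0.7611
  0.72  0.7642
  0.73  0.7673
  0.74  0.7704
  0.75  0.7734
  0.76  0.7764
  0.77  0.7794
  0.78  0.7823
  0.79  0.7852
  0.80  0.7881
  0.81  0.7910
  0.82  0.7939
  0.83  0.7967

T = 1.5;  σ√T = 0.4164
ln(S/K) + (r − q + σ²/2)T = ln(260/320) + (0.022 − 0.043 + 0.34²/2)·1.5 = -0.2076 + 0.0552 = -0.1524
d₁ = -0.1524 / 0.4164 = -0.3661 → -0.37
d₂ = d₁ − σ√T = -0.3661 − 0.4164 = -0.7825 → -0.78
e^(−qT) = e^(−0.043·1.5) = 0.9375;  e^(−rT) = e^(−0.022·1.5) = 0.9675
N(−d₂) = N(0.78) = 0.7823;  N(−d₁) = N(0.37) = 0.6443
P = 320·0.9675·0.7823 − 260·0.9375·0.6443 = 242.2001 − 157.0481 = 85.1520

$85.15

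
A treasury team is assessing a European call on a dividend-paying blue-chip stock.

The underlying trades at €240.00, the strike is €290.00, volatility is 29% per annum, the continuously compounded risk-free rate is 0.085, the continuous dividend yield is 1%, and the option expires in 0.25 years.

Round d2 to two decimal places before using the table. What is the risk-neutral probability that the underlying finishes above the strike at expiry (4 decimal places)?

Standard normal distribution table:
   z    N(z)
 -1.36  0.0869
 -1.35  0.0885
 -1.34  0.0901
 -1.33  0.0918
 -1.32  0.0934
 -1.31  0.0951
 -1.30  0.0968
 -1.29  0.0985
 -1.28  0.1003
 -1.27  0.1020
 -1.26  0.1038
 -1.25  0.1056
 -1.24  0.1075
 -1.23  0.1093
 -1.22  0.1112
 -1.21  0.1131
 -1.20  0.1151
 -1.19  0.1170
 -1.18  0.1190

σ√T = 0.29 × 0.5000 = 0.1450
d₁ = [ln(240/290) + (0.085 − 0.01 + 0.29²/2)·0.25] / 0.1450 = [-0.1892 + 0.0293] / 0.1450 = -1.1033 ≈ -1.10
d₂ = d₁ − σ√T = -1.1033 − 0.1450 = -1.2483 ≈ -1.25
Risk-neutral Pr[S_T > K] = N(d₂) = N(-1.25) = 0.1056

0.1056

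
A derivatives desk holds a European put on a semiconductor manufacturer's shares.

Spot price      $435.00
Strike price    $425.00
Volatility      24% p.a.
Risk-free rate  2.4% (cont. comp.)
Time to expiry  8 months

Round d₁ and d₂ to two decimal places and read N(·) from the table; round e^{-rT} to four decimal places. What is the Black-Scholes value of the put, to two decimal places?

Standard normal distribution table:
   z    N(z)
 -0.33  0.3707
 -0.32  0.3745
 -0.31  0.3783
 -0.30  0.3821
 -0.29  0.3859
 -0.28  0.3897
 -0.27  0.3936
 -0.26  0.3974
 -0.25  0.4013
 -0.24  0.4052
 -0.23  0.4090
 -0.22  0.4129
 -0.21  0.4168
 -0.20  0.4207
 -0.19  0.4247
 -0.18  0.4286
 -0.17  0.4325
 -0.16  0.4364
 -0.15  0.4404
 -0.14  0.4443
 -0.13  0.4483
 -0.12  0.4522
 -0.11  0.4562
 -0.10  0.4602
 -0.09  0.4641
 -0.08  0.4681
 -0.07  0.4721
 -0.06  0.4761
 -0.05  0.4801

$26.26

σ√T = 0.24·√0.6667 = 0.1960
d₁ = [ln(435/425) + (0.024 + 0.24²/2)·0.6667] / 0.1960 = [0.0233 + 0.0352] / 0.1960 = 0.2983 ⇒ 0.30
d₂ = d₁ − σ√T = 0.2983 − 0.1960 = 0.1024 ⇒ 0.10
e^(−rT) = e^(−0.024·0.6667) = 0.9841
P = 425·0.9841·N(-0.10) − 435·N(-0.30) = 425·0.9841·0.4602 − 435·0.3821 = 192.4752 − 166.2135 = 26.2617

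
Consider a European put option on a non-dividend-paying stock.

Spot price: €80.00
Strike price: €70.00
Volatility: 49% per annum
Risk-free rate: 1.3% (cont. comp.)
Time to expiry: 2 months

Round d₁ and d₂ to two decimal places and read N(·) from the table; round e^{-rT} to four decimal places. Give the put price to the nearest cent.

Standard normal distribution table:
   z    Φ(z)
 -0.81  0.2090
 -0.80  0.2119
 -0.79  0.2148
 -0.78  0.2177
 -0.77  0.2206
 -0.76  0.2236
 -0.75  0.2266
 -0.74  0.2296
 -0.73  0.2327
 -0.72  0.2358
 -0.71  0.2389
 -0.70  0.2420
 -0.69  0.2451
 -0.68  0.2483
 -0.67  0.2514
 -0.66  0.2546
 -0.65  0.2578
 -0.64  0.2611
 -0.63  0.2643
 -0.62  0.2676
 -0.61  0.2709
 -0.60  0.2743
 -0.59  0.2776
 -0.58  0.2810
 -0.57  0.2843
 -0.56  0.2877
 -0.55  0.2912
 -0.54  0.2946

T = 0.1667;  σ√T = 0.2000
d₁ = [ln(80/70) + (0.013 + ½·0.49²)·0.1667] / (σ√T) = (0.1335 + 0.0222) / 0.2000 = 0.7784 → 0.78
d₂ = 0.7784 − 0.2000 = 0.5783 → 0.58
exp(−rT) = exp(−0.013·0.1667) = 0.9978
N(−d₂) = N(-0.58) = 0.2810;  N(−d₁) = N(-0.78) = 0.2177
P = 70·0.9978·0.2810 − 80·0.2177 = 19.6267 − 17.4160 = 2.2107

€2.21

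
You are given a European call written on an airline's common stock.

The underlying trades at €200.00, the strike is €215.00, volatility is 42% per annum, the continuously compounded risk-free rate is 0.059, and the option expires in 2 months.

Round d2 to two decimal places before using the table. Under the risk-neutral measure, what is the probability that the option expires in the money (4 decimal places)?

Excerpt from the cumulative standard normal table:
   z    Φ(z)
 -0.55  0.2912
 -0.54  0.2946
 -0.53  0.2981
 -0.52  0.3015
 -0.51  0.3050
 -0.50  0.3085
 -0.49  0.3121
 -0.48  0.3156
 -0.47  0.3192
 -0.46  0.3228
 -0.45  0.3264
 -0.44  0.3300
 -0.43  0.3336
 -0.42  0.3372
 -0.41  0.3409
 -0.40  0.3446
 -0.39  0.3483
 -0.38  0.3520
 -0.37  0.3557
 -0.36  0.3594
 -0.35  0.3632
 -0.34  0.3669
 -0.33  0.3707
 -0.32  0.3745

σ√T = 0.42 × 0.4082 = 0.1715
d₁ = [ln(200/215) + (0.059 + 0.42²/2)·0.1667] / 0.1715 = [-0.0723 + 0.0245] / 0.1715 = -0.2787 which rounds to -0.28
d₂ = d₁ − σ√T = -0.2787 − 0.1715 = -0.4502 which rounds to -0.45
Risk-neutral Pr[S_T > K] = N(d₂) = N(-0.45) = 0.3264

0.3264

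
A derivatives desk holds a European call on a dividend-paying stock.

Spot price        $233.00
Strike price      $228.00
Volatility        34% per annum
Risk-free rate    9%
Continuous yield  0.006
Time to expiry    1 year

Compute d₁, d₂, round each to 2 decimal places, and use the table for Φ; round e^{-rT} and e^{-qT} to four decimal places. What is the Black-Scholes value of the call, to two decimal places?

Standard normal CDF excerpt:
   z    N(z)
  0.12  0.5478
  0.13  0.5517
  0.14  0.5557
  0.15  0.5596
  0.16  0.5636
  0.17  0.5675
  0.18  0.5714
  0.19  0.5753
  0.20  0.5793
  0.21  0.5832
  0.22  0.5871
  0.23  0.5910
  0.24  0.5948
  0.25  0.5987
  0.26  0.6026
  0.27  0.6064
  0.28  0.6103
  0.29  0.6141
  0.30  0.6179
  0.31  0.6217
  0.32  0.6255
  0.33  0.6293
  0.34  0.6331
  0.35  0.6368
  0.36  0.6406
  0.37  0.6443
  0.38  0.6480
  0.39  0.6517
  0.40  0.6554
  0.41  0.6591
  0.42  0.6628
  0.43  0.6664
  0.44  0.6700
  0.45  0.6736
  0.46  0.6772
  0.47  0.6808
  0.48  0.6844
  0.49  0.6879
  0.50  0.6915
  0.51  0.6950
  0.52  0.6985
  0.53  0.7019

$42.72

σ√T = 0.34·√1 = 0.3400
d₁ = [ln(233/228) + (0.09 − 0.006 + 0.34²/2)·1] / 0.3400 = [0.0217 + 0.1418] / 0.3400 = 0.4809 ⇒ 0.48
d₂ = d₁ − σ√T = 0.4809 − 0.3400 = 0.1409 ⇒ 0.14
e^(−qT) = e^(−0.006·1) = 0.9940;  e^(−rT) = e^(−0.09·1) = 0.9139
C = 233·0.9940·N(0.48) − 228·0.9139·N(0.14) = 233·0.9940·0.6844 − 228·0.9139·0.5557 = 158.5084 − 115.7908 = 42.7176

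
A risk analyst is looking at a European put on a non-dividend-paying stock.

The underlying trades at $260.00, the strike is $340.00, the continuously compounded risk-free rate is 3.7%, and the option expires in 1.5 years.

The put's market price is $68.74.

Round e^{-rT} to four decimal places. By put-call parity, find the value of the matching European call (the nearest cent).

$7.10

exp(−rT) = exp(−0.037·1.5) = 0.9460
Put-call parity: C − P = S − K·e^(−rT) = 260 − 340·0.9460 = 260 − 321.6400 = -61.6400
C = P + (C − P) = 68.74 + (-61.6400) = 7.1000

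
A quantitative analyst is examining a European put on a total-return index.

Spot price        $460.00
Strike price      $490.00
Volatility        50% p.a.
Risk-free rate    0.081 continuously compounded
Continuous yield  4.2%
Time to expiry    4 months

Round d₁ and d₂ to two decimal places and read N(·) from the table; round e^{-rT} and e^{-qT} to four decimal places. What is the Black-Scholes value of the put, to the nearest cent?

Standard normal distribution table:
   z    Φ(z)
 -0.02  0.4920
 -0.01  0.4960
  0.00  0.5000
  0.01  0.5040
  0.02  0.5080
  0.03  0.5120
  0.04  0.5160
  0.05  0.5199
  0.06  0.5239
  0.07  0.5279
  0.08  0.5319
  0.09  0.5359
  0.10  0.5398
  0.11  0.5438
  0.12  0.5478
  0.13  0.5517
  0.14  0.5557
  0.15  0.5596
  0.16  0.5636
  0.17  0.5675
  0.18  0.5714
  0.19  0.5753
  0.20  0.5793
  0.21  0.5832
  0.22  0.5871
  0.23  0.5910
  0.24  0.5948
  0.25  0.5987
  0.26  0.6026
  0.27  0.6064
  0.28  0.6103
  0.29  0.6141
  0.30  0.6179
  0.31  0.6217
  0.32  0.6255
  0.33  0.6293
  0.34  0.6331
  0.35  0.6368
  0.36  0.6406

$66.10

T = 0.3333;  σ√T = 0.2887
d₁ = [ln(460/490) + (0.081 − 0.042 + 0.5²/2)·0.3333] / 0.2887 = [-0.0632 + 0.0547] / 0.2887 = -0.0295 ≈ -0.03
d₂ = d₁ − σ√T = -0.0295 − 0.2887 = -0.3182 ≈ -0.32
exp(−qT) = exp(−0.042·0.3333) = 0.9861;  exp(−rT) = exp(−0.081·0.3333) = 0.9734
N(−d₂) = N(0.32) = 0.6255;  N(−d₁) = N(0.03) = 0.5120
P = 490·0.9734·0.6255 − 460·0.9861·0.5120 = 298.3422 − 232.2463 = 66.0960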